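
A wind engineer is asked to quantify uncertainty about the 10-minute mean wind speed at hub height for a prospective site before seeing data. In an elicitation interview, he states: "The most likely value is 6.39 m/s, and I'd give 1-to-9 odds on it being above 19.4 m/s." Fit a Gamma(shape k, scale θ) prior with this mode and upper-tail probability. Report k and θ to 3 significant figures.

k ≈ 2.54, θ ≈ 4.15

Gamma(k,θ) with k>1 has mode (k−1)θ, so θ = 6.39/(k−1).
Need P(X < 19.4) = 0.9 with θ tied to k this way. Start at k = 2, θ = 6.39: P(X<19.4) ≈ 0.806.
Too low — raise k to concentrate. Iterating converges to k ≈ 2.54.
Then θ = 6.39/(2.54−1) ≈ 4.15.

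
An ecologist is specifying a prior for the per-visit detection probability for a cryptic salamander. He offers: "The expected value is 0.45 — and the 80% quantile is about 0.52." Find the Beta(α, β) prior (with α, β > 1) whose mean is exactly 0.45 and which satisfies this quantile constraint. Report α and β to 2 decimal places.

α ≈ 16.04, β ≈ 19.60

With mean 0.45 fixed, write α = 0.45s, β = 0.55s where s = α+β.
Need P(θ < 0.52) = 0.8 under Beta(0.45s, 0.55s). Normal approximation: (q−m)/√(m(1−m)/s) ≈ z_{0.8} = 0.842, so s ≈ 0.45·0.55·(0.842)²/(0.52−0.45)² = 35.8.
At s = 35.8: P(θ<0.52) ≈ 0.800. Adjusting to match 0.8 gives s ≈ 35.64.
So α = 0.45·35.64 ≈ 16.04, β = 0.55·35.64 ≈ 19.60.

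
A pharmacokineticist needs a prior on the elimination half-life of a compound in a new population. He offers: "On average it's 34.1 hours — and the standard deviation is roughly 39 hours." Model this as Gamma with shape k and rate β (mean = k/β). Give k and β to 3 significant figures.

k ≈ 0.765, β ≈ 0.0224

For Gamma(k, rate β): mean = k/β, variance = k/β², so CV = 1/√k.
CV = SD/mean = 39/34.1 = 1.144, hence k = 1/CV² = 0.765.
Then β = k/mean = 0.765/34.1 = 0.0224.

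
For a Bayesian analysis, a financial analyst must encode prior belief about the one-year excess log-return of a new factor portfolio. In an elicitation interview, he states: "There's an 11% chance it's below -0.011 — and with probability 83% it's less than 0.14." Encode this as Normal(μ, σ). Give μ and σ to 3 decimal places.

μ = 0.074, σ = 0.069

The p-quantile of Normal(μ,σ) is μ + z_p·σ, with z_{0.11} = -1.227 and z_{0.83} = 0.9542.
Eliminate σ: μ = (z₂·x₁ − z₁·x₂)/(z₂ − z₁) = (0.9542·-0.011 − (-1.227)·0.14)/2.181 = 0.074.
Then σ = (x₂ − x₁)/(z₂ − z₁) = (0.14 − -0.011)/2.181 = 0.069.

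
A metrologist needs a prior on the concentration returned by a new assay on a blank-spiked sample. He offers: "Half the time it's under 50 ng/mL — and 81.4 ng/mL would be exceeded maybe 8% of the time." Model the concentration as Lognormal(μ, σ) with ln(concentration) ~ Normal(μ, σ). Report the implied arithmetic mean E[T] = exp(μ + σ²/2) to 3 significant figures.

If T ~ Lognormal(μ,σ) then ln T ~ Normal(μ,σ), so the p-quantile of ln T is μ + z_p·σ.
ln(50) = 3.912 and ln(81.4) = 4.399; z_{0.5} = 0, z_{0.92} = 1.405.
σ = (4.399 − 3.912)/(1.405 − (0)) = 0.347.
μ = 3.912 − (0)·0.347 = 3.912.
E[T] = exp(μ + σ²/2) = exp(3.912 + 0.0602) = 53.1 ng/mL.

E[T] ≈ 53.1 ng/mL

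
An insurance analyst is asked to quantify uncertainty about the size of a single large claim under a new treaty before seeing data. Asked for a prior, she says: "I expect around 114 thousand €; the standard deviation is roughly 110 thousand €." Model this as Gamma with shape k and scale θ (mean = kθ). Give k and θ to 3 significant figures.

For Gamma(k, scale θ): mean = kθ, variance = kθ², so CV = 1/√k.
CV = SD/mean = 110/114 = 0.9649, hence k = 1/CV² = 1.07.
Then θ = mean/k = 114/1.07 = 106.

k ≈ 1.07, θ ≈ 106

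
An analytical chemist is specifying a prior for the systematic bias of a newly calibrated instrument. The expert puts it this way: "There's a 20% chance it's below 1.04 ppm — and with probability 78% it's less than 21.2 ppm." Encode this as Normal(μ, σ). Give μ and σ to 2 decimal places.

μ = 11.55, σ = 12.49

For Normal(μ,σ), the p-quantile is μ + z_p·σ. Here z_{0.2} = -0.8416, z_{0.78} = 0.7722.
So 1.04 = μ − 0.8416σ and 21.2 = μ + 0.7722σ.
Subtracting: σ = (21.2 − 1.04)/(0.7722 − (-0.8416)) = 12.49.
Then μ = 1.04 − (-0.8416)·12.49 = 11.55.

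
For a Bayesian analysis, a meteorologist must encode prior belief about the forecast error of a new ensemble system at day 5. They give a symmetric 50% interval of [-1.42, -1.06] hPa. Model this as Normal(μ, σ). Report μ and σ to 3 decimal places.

μ = -1.240, σ = 0.267

A symmetric 50% interval runs μ ± z·σ with z = 0.6745.
Half-width = 0.18, so σ = 0.18/0.6745 = 0.267.
μ is the interval midpoint, -1.240.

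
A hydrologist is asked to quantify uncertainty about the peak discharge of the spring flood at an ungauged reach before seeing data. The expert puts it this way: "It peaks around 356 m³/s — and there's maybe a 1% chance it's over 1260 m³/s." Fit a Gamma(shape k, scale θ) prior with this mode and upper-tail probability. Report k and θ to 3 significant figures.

k ≈ 3.7, θ ≈ 132

Gamma(k,θ) with k>1 has mode (k−1)θ, so θ = 356/(k−1).
Need P(X < 1260) = 0.99 with θ tied to k this way. Start at k = 2, θ = 356: P(X<1260) ≈ 0.868.
Too low — raise k to concentrate. Iterating converges to k ≈ 3.7.
Then θ = 356/(3.7−1) ≈ 132.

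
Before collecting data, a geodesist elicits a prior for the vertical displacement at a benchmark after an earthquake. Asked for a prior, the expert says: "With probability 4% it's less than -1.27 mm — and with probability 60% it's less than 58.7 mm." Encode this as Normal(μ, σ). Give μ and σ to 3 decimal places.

μ = 51.119, σ = 29.925

The p-quantile of Normal(μ,σ) is μ + z_p·σ, with z_{0.04} = -1.751 and z_{0.6} = 0.2533.
Eliminate σ: μ = (z₂·x₁ − z₁·x₂)/(z₂ − z₁) = (0.2533·-1.27 − (-1.751)·58.7)/2.004 = 51.119.
Then σ = (x₂ − x₁)/(z₂ − z₁) = (58.7 − -1.27)/2.004 = 29.925.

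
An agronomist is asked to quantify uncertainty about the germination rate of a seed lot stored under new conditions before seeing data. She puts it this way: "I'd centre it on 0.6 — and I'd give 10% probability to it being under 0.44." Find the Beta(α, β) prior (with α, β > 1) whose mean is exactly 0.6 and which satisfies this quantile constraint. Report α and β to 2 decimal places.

α ≈ 9.35, β ≈ 6.24

With mean 0.6 fixed, write α = 0.6s, β = 0.4s where s = α+β.
Need P(θ < 0.44) = 0.1 under Beta(0.6s, 0.4s). Normal approximation: (q−m)/√(m(1−m)/s) ≈ z_{0.1} = -1.28, so s ≈ 0.6·0.4·(-1.28)²/(0.44−0.6)² = 15.4.
At s = 15.4: P(θ<0.44) ≈ 0.101. Adjusting to match 0.1 gives s ≈ 15.59.
So α = 0.6·15.59 ≈ 9.35, β = 0.4·15.59 ≈ 6.24.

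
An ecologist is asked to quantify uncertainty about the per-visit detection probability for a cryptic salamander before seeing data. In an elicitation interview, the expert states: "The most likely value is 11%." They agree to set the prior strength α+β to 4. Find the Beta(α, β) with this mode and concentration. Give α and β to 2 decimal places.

For α,β > 1 the Beta mode is (α−1)/(α+β−2). With α+β = 4, the mode is (α−1)/2.
Set (α−1)/2 = 0.11 → α = 1 + 0.11·2 = 1.22.
β = 4 − α = 2.78.

α = 1.22, β = 2.78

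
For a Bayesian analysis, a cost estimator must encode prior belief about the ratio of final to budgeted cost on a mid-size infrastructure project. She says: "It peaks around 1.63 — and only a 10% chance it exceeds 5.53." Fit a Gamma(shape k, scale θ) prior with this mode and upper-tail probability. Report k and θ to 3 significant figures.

Gamma(k,θ) with k>1 has mode (k−1)θ, so θ = 1.63/(k−1).
Need P(X < 5.53) = 0.9 with θ tied to k this way. Start at k = 2, θ = 1.63: P(X<5.53) ≈ 0.852.
Too low — raise k to concentrate. Iterating converges to k ≈ 2.26.
Then θ = 1.63/(2.26−1) ≈ 1.3.

k ≈ 2.26, θ ≈ 1.3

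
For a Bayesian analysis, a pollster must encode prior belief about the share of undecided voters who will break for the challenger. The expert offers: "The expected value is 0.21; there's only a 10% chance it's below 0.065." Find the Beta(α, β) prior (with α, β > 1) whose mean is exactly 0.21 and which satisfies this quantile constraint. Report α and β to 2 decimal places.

α ≈ 2.03, β ≈ 7.62

With mean 0.21 fixed, write α = 0.21s, β = 0.79s where s = α+β.
Need P(θ < 0.065) = 0.1 under Beta(0.21s, 0.79s). Normal approximation: (q−m)/√(m(1−m)/s) ≈ z_{0.1} = -1.28, so s ≈ 0.21·0.79·(-1.28)²/(0.065−0.21)² = 13.0.
At s = 13.0: P(θ<0.065) ≈ 0.061. Adjusting to match 0.1 gives s ≈ 9.65.
So α = 0.21·9.65 ≈ 2.03, β = 0.79·9.65 ≈ 7.62.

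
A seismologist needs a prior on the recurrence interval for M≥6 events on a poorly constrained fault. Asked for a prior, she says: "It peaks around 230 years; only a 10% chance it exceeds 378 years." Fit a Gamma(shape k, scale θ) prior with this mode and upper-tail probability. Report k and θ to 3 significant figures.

k ≈ 8.64, θ ≈ 30.1

Gamma(k,θ) with k>1 has mode (k−1)θ, so θ = 230/(k−1).
Need P(X < 378) = 0.9 with θ tied to k this way. Start at k = 2, θ = 230: P(X<378) ≈ 0.489.
Too low — raise k to concentrate. Iterating converges to k ≈ 8.64.
Then θ = 230/(8.64−1) ≈ 30.1.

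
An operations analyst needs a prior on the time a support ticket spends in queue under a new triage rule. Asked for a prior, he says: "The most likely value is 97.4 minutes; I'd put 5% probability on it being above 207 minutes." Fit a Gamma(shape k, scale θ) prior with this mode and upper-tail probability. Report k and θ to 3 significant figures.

k ≈ 5.85, θ ≈ 20.1

Gamma(k,θ) with k>1 has mode (k−1)θ, so θ = 97.4/(k−1).
Need P(X < 207) = 0.95 with θ tied to k this way. Start at k = 2, θ = 97.4: P(X<207) ≈ 0.627.
Too low — raise k to concentrate. Iterating converges to k ≈ 5.85.
Then θ = 97.4/(5.85−1) ≈ 20.1.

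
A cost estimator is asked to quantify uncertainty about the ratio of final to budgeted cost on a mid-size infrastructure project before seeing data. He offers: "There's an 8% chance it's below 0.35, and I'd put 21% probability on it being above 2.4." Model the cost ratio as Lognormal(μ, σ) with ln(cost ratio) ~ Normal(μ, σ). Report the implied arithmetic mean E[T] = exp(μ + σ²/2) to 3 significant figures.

E[T] ≈ 1.74

If T ~ Lognormal(μ,σ) then ln T ~ Normal(μ,σ), so the p-quantile of ln T is μ + z_p·σ.
ln(0.35) = -1.05 and ln(2.4) = 0.8755; z_{0.08} = -1.405, z_{0.79} = 0.8064.
σ = (0.8755 − -1.05)/(0.8064 − (-1.405)) = 0.871.
μ = -1.05 − (-1.405)·0.871 = 0.173.
E[T] = exp(μ + σ²/2) = exp(0.173 + 0.3790) = 1.74.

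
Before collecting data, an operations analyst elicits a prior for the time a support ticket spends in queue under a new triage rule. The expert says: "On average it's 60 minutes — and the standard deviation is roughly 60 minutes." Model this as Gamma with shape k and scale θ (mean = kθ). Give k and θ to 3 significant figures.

For Gamma(k, scale θ): mean = kθ, variance = kθ², so CV = 1/√k.
CV = SD/mean = 60/60 = 1, hence k = 1/CV² = 1.
Then θ = mean/k = 60/1 = 60.

k ≈ 1, θ ≈ 60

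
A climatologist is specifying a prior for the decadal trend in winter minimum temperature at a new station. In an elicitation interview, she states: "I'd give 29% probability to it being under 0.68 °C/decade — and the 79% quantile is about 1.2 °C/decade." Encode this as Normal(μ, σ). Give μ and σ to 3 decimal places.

μ = 0.892, σ = 0.382

The p-quantile of Normal(μ,σ) is μ + z_p·σ, with z_{0.29} = -0.5534 and z_{0.79} = 0.8064.
Eliminate σ: μ = (z₂·x₁ − z₁·x₂)/(z₂ − z₁) = (0.8064·0.68 − (-0.5534)·1.2)/1.36 = 0.892.
Then σ = (x₂ − x₁)/(z₂ − z₁) = (1.2 − 0.68)/1.36 = 0.382.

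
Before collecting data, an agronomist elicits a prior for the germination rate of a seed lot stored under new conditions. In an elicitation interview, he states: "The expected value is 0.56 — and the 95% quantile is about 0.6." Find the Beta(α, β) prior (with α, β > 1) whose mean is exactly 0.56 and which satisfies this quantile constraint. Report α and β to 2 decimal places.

α ≈ 230.92, β ≈ 181.44

With mean 0.56 fixed, write α = 0.56s, β = 0.44s where s = α+β.
Need P(θ < 0.6) = 0.95 under Beta(0.56s, 0.44s). Normal approximation: (q−m)/√(m(1−m)/s) ≈ z_{0.95} = 1.64, so s ≈ 0.56·0.44·(1.64)²/(0.6−0.56)² = 416.7.
At s = 416.7: P(θ<0.6) ≈ 0.951. Adjusting to match 0.95 gives s ≈ 412.36.
So α = 0.56·412.36 ≈ 230.92, β = 0.44·412.36 ≈ 181.44.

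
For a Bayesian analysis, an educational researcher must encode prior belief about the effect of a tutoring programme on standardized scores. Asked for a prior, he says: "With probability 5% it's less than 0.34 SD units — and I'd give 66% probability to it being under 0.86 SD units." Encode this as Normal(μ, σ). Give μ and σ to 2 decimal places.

μ = 0.76, σ = 0.25

For Normal(μ,σ), the p-quantile is μ + z_p·σ. Here z_{0.05} = -1.645, z_{0.66} = 0.4125.
So 0.34 = μ − 1.645σ and 0.86 = μ + 0.4125σ.
Subtracting: σ = (0.86 − 0.34)/(0.4125 − (-1.645)) = 0.25.
Then μ = 0.34 − (-1.645)·0.25 = 0.76.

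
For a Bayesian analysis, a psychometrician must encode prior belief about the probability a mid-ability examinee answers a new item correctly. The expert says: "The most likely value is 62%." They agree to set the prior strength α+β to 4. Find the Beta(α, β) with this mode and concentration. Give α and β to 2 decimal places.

α = 2.24, β = 1.76

For α,β > 1 the Beta mode is (α−1)/(α+β−2). With α+β = 4, the mode is (α−1)/2.
Set (α−1)/2 = 0.62 → α = 1 + 0.62·2 = 2.24.
β = 4 − α = 1.76.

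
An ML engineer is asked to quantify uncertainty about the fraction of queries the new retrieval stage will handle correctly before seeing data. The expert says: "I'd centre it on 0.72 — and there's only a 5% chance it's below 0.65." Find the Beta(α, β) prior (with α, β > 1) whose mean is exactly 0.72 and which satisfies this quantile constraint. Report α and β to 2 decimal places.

With mean 0.72 fixed, write α = 0.72s, β = 0.28s where s = α+β.
Need P(θ < 0.65) = 0.05 under Beta(0.72s, 0.28s). Normal approximation: (q−m)/√(m(1−m)/s) ≈ z_{0.05} = -1.64, so s ≈ 0.72·0.28·(-1.64)²/(0.65−0.72)² = 111.3.
At s = 111.3: P(θ<0.65) ≈ 0.054. Adjusting to match 0.05 gives s ≈ 117.36.
So α = 0.72·117.36 ≈ 84.50, β = 0.28·117.36 ≈ 32.86.

α ≈ 84.50, β ≈ 32.86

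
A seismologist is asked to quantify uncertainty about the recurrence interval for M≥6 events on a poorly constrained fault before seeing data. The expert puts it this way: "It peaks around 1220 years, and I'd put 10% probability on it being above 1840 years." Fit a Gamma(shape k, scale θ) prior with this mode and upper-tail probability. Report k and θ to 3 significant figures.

Gamma(k,θ) with k>1 has mode (k−1)θ, so θ = 1220/(k−1).
Need P(X < 1840) = 0.9 with θ tied to k this way. Start at k = 2, θ = 1220: P(X<1840) ≈ 0.445.
Too low — raise k to concentrate. Iterating converges to k ≈ 12.
Then θ = 1220/(12−1) ≈ 111.

k ≈ 12, θ ≈ 111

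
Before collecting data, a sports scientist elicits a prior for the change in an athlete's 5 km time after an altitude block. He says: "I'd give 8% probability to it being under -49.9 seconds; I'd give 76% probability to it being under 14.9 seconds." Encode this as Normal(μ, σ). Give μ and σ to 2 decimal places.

The p-quantile of Normal(μ,σ) is μ + z_p·σ, with z_{0.08} = -1.405 and z_{0.76} = 0.7063.
Eliminate σ: μ = (z₂·x₁ − z₁·x₂)/(z₂ − z₁) = (0.7063·-49.9 − (-1.405)·14.9)/2.111 = -6.78.
Then σ = (x₂ − x₁)/(z₂ − z₁) = (14.9 − -49.9)/2.111 = 30.69.

μ = -6.78, σ = 30.69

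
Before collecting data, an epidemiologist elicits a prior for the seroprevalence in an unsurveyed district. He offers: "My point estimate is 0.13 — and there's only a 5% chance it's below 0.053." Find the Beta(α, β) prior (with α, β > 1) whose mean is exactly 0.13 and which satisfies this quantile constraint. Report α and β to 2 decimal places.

α ≈ 4.82, β ≈ 32.27

With mean 0.13 fixed, write α = 0.13s, β = 0.87s where s = α+β.
Need P(θ < 0.053) = 0.05 under Beta(0.13s, 0.87s). Normal approximation: (q−m)/√(m(1−m)/s) ≈ z_{0.05} = -1.64, so s ≈ 0.13·0.87·(-1.64)²/(0.053−0.13)² = 51.6.
At s = 51.6: P(θ<0.053) ≈ 0.024. Adjusting to match 0.05 gives s ≈ 37.09.
So α = 0.13·37.09 ≈ 4.82, β = 0.87·37.09 ≈ 32.27.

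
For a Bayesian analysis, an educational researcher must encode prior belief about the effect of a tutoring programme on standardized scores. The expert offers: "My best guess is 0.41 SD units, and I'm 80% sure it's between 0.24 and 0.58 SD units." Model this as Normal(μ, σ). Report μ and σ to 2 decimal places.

μ = 0.41, σ = 0.13

A symmetric 80% interval runs μ ± z·σ with z = 1.282.
Half-width = 0.17, so σ = 0.17/1.282 = 0.13.
μ is the stated best guess, 0.41.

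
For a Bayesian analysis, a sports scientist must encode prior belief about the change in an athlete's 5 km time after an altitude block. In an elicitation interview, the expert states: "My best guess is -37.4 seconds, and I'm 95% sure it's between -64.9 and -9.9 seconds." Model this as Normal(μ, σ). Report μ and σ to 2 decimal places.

μ = -37.40, σ = 14.03

A symmetric 95% interval runs μ ± z·σ with z = 1.96.
Half-width = 27.5, so σ = 27.5/1.96 = 14.03.
μ is the stated best guess, -37.40.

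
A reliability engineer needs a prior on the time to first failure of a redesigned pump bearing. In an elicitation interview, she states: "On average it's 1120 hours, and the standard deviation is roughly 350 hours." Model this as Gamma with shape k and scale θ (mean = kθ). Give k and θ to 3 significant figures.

For Gamma(k, scale θ): mean = kθ, variance = kθ², so CV = 1/√k.
CV = SD/mean = 350/1120 = 0.3125, hence k = 1/CV² = 10.2.
Then θ = mean/k = 1120/10.2 = 109.

k ≈ 10.2, θ ≈ 109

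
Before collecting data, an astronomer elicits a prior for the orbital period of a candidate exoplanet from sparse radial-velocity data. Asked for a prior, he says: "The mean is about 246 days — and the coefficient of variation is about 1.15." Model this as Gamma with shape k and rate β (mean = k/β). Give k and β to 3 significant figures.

For Gamma(k, rate β): mean = k/β, variance = k/β², so CV = 1/√k.
CV = 1.15, hence k = 1/CV² = 0.756.
Then β = k/mean = 0.756/246 = 0.00307.

k ≈ 0.756, β ≈ 0.00307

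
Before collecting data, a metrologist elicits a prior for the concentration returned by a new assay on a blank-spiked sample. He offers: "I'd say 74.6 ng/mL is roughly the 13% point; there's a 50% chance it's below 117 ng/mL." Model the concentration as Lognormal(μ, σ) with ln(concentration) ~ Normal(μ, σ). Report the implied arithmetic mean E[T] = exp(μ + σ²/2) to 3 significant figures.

E[T] ≈ 127 ng/mL

If T ~ Lognormal(μ,σ) then ln T ~ Normal(μ,σ), so the p-quantile of ln T is μ + z_p·σ.
ln(74.6) = 4.312 and ln(117) = 4.762; z_{0.13} = -1.126, z_{0.5} = 0.
σ = (4.762 − 4.312)/(0 − (-1.126)) = 0.400.
μ = 4.312 − (-1.126)·0.400 = 4.762.
E[T] = exp(μ + σ²/2) = exp(4.762 + 0.0798) = 127 ng/mL.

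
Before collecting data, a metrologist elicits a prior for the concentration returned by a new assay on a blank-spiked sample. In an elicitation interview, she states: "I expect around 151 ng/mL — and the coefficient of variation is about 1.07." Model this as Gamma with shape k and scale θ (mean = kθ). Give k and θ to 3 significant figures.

k ≈ 0.873, θ ≈ 173

For Gamma(k, scale θ): mean = kθ, variance = kθ², so CV = 1/√k.
CV = 1.07, hence k = 1/CV² = 0.873.
Then θ = mean/k = 151/0.873 = 173.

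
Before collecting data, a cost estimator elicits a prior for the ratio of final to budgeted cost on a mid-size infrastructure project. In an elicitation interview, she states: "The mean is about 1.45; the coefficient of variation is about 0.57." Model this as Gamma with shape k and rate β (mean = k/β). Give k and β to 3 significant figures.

k ≈ 3.08, β ≈ 2.12

For Gamma(k, rate β): mean = k/β, variance = k/β², so CV = 1/√k.
CV = 0.57, hence k = 1/CV² = 3.08.
Then β = k/mean = 3.08/1.45 = 2.12.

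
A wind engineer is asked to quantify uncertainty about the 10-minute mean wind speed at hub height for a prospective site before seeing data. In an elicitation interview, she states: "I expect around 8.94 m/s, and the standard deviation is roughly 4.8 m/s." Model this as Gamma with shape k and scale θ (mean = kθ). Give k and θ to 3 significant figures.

k ≈ 3.47, θ ≈ 2.58

For Gamma(k, scale θ): mean = kθ, variance = kθ², so CV = 1/√k.
CV = SD/mean = 4.8/8.94 = 0.5369, hence k = 1/CV² = 3.47.
Then θ = mean/k = 8.94/3.47 = 2.58.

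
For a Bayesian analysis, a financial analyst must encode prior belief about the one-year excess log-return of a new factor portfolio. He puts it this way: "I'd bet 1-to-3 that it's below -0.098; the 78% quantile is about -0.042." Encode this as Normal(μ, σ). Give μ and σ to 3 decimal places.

For Normal(μ,σ), the p-quantile is μ + z_p·σ. Here z_{0.25} = -0.6745, z_{0.78} = 0.7722.
So -0.098 = μ − 0.6745σ and -0.042 = μ + 0.7722σ.
Subtracting: σ = (-0.042 − -0.098)/(0.7722 − (-0.6745)) = 0.039.
Then μ = -0.098 − (-0.6745)·0.039 = -0.072.

μ = -0.072, σ = 0.039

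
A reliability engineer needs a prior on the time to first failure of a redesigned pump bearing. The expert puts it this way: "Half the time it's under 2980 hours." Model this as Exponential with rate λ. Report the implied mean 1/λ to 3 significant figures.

mean ≈ 4300 hours

Exponential median = ln 2 / λ, so λ = ln 2 / 2980.0 = 0.000233.
Mean = 1/λ = 4300 hours.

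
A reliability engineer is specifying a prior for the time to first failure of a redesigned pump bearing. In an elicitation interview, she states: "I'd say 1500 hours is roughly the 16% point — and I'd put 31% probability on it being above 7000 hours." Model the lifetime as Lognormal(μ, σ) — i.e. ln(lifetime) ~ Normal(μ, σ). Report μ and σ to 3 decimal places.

μ ≈ 8.341, σ ≈ 1.034

If T ~ Lognormal(μ,σ) then ln T ~ Normal(μ,σ), so the p-quantile of ln T is μ + z_p·σ.
ln(1500) = 7.313 and ln(7000) = 8.854; z_{0.16} = -0.9945, z_{0.69} = 0.4959.
σ = (8.854 − 7.313)/(0.4959 − (-0.9945)) = 1.034.
μ = 7.313 − (-0.9945)·1.034 = 8.341.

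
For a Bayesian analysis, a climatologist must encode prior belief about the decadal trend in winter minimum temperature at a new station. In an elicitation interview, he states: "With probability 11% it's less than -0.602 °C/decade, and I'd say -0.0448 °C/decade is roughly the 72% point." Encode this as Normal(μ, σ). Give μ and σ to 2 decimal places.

The p-quantile of Normal(μ,σ) is μ + z_p·σ, with z_{0.11} = -1.227 and z_{0.72} = 0.5828.
Eliminate σ: μ = (z₂·x₁ − z₁·x₂)/(z₂ − z₁) = (0.5828·-0.602 − (-1.227)·-0.0448)/1.809 = -0.22.
Then σ = (x₂ − x₁)/(z₂ − z₁) = (-0.0448 − -0.602)/1.809 = 0.31.

μ = -0.22, σ = 0.31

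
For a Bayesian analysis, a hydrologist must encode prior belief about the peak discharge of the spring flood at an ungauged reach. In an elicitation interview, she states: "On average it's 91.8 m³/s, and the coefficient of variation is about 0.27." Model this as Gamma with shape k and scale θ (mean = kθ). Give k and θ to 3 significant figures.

k ≈ 13.7, θ ≈ 6.69

For Gamma(k, scale θ): mean = kθ, variance = kθ², so CV = 1/√k.
CV = 0.27, hence k = 1/CV² = 13.7.
Then θ = mean/k = 91.8/13.7 = 6.69.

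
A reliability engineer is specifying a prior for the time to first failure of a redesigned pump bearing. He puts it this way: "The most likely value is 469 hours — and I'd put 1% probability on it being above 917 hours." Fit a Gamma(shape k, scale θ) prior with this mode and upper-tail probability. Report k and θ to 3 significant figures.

k ≈ 12, θ ≈ 42.7

Gamma(k,θ) with k>1 has mode (k−1)θ, so θ = 469/(k−1).
Need P(X < 917) = 0.99 with θ tied to k this way. Start at k = 2, θ = 469: P(X<917) ≈ 0.582.
Too low — raise k to concentrate. Iterating converges to k ≈ 12.
Then θ = 469/(12−1) ≈ 42.7.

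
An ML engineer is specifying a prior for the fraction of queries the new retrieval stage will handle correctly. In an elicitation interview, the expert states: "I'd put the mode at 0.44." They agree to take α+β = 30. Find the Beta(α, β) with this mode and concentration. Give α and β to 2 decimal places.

α = 13.32, β = 16.68

For α,β > 1 the Beta mode is (α−1)/(α+β−2). With α+β = 30, the mode is (α−1)/28.
Set (α−1)/28 = 0.44 → α = 1 + 0.44·28 = 13.32.
β = 30 − α = 16.68.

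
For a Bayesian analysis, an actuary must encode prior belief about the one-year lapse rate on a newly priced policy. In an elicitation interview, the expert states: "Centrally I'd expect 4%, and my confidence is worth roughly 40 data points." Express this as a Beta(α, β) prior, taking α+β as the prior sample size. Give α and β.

α = 1.6, β = 38.4

Under the effective-sample-size interpretation, Beta(α, β) has prior mean α/(α+β) and prior sample size α+β.
So α+β = 40 and α/(α+β) = 0.04, giving α = 0.04·40 = 1.6 and β = 40 − 1.6 = 38.4.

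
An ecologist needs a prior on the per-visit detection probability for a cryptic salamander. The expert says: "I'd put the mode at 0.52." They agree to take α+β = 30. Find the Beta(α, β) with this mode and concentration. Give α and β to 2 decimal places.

For α,β > 1 the Beta mode is (α−1)/(α+β−2). With α+β = 30, the mode is (α−1)/28.
Set (α−1)/28 = 0.52 → α = 1 + 0.52·28 = 15.56.
β = 30 − α = 14.44.

α = 15.56, β = 14.44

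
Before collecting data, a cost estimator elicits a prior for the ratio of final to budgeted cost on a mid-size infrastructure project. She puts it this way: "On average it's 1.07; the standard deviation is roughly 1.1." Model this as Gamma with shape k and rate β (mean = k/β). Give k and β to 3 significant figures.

For Gamma(k, rate β): mean = k/β, variance = k/β², so CV = 1/√k.
CV = SD/mean = 1.1/1.07 = 1.028, hence k = 1/CV² = 0.946.
Then β = k/mean = 0.946/1.07 = 0.884.

k ≈ 0.946, β ≈ 0.884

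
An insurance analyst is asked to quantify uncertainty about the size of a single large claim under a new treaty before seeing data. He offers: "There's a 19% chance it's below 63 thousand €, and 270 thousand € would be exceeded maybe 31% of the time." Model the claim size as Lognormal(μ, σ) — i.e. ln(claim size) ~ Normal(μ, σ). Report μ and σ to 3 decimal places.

If T ~ Lognormal(μ,σ) then ln T ~ Normal(μ,σ), so the p-quantile of ln T is μ + z_p·σ.
ln(63) = 4.143 and ln(270) = 5.598; z_{0.19} = -0.8779, z_{0.69} = 0.4959.
σ = (5.598 − 4.143)/(0.4959 − (-0.8779)) = 1.059.
μ = 4.143 − (-0.8779)·1.059 = 5.073.

μ ≈ 5.073, σ ≈ 1.059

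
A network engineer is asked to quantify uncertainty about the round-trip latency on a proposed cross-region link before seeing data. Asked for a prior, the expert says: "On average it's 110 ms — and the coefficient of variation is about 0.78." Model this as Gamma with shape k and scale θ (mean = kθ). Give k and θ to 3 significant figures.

k ≈ 1.64, θ ≈ 66.9

For Gamma(k, scale θ): mean = kθ, variance = kθ², so CV = 1/√k.
CV = 0.78, hence k = 1/CV² = 1.64.
Then θ = mean/k = 110/1.64 = 66.9.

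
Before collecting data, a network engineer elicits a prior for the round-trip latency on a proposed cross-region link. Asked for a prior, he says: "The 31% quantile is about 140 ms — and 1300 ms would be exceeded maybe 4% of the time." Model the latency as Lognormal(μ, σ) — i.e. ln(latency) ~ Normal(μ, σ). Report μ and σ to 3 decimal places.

μ ≈ 5.434, σ ≈ 0.992

If T ~ Lognormal(μ,σ) then ln T ~ Normal(μ,σ), so the p-quantile of ln T is μ + z_p·σ.
ln(140) = 4.942 and ln(1300) = 7.17; z_{0.31} = -0.4959, z_{0.96} = 1.751.
σ = (7.17 − 4.942)/(1.751 − (-0.4959)) = 0.992.
μ = 4.942 − (-0.4959)·0.992 = 5.434.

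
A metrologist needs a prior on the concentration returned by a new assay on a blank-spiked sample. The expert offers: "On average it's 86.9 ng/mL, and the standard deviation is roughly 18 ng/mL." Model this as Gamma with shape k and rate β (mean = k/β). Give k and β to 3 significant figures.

k ≈ 23.3, β ≈ 0.268

For Gamma(k, rate β): mean = k/β, variance = k/β², so CV = 1/√k.
CV = SD/mean = 18/86.9 = 0.2071, hence k = 1/CV² = 23.3.
Then β = k/mean = 23.3/86.9 = 0.268.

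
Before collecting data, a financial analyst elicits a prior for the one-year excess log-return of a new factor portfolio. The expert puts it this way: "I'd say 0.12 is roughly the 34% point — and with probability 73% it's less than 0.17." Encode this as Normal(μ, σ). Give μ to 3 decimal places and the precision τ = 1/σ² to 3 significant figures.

The p-quantile of Normal(μ,σ) is μ + z_p·σ, with z_{0.34} = -0.4125 and z_{0.73} = 0.6128.
Eliminate σ: μ = (z₂·x₁ − z₁·x₂)/(z₂ − z₁) = (0.6128·0.12 − (-0.4125)·0.17)/1.025 = 0.140.
Then σ = (x₂ − x₁)/(z₂ − z₁) = (0.17 − 0.12)/1.025 = 0.049.
Precision τ = 1/σ² = 1/0.04877² = 420.

μ = 0.140, τ = 420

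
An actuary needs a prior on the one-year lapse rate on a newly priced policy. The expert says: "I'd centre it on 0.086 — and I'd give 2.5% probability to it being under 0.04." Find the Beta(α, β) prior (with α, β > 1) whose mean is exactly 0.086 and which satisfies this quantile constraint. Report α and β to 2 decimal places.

With mean 0.086 fixed, write α = 0.086s, β = 0.914s where s = α+β.
Need P(θ < 0.04) = 0.025 under Beta(0.086s, 0.914s). Normal approximation: (q−m)/√(m(1−m)/s) ≈ z_{0.025} = -1.96, so s ≈ 0.086·0.914·(-1.96)²/(0.04−0.086)² = 142.7.
At s = 142.7: P(θ<0.04) ≈ 0.009. Adjusting to match 0.025 gives s ≈ 101.98.
So α = 0.086·101.98 ≈ 8.77, β = 0.914·101.98 ≈ 93.21.

α ≈ 8.77, β ≈ 93.21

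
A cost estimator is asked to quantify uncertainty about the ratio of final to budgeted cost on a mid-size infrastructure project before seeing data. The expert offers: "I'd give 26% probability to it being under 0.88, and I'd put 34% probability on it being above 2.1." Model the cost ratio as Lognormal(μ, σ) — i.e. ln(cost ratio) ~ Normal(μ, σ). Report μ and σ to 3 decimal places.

μ ≈ 0.402, σ ≈ 0.824

If T ~ Lognormal(μ,σ) then ln T ~ Normal(μ,σ), so the p-quantile of ln T is μ + z_p·σ.
ln(0.88) = -0.1278 and ln(2.1) = 0.7419; z_{0.26} = -0.6433, z_{0.66} = 0.4125.
σ = (0.7419 − -0.1278)/(0.4125 − (-0.6433)) = 0.824.
μ = -0.1278 − (-0.6433)·0.824 = 0.402.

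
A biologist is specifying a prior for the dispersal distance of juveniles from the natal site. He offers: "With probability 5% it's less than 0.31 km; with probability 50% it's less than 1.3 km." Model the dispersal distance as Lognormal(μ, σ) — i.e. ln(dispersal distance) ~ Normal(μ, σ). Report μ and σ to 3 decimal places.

If T ~ Lognormal(μ,σ) then ln T ~ Normal(μ,σ), so the p-quantile of ln T is μ + z_p·σ.
ln(0.31) = -1.171 and ln(1.3) = 0.2624; z_{0.05} = -1.645, z_{0.5} = 0.
σ = (0.2624 − -1.171)/(0 − (-1.645)) = 0.872.
μ = -1.171 − (-1.645)·0.872 = 0.262.

μ ≈ 0.262, σ ≈ 0.872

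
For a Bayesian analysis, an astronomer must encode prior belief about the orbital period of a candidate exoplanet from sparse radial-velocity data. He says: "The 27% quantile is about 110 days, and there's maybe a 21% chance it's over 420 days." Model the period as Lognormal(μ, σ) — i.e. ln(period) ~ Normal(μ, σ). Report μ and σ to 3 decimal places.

If T ~ Lognormal(μ,σ) then ln T ~ Normal(μ,σ), so the p-quantile of ln T is μ + z_p·σ.
ln(110) = 4.7 and ln(420) = 6.04; z_{0.27} = -0.6128, z_{0.79} = 0.8064.
σ = (6.04 − 4.7)/(0.8064 − (-0.6128)) = 0.944.
μ = 4.7 − (-0.6128)·0.944 = 5.279.

μ ≈ 5.279, σ ≈ 0.944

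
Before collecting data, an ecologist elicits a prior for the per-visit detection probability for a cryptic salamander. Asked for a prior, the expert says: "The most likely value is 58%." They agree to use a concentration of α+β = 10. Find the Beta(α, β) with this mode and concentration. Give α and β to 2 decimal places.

For α,β > 1 the Beta mode is (α−1)/(α+β−2). With α+β = 10, the mode is (α−1)/8.
Set (α−1)/8 = 0.58 → α = 1 + 0.58·8 = 5.64.
β = 10 − α = 4.36.

α = 5.64, β = 4.36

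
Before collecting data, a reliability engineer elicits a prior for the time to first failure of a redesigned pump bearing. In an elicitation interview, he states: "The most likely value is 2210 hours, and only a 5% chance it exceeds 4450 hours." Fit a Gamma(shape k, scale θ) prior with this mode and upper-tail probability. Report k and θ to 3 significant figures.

k ≈ 6.65, θ ≈ 391

Gamma(k,θ) with k>1 has mode (k−1)θ, so θ = 2210/(k−1).
Need P(X < 4450) = 0.95 with θ tied to k this way. Start at k = 2, θ = 2210: P(X<4450) ≈ 0.598.
Too low — raise k to concentrate. Iterating converges to k ≈ 6.65.
Then θ = 2210/(6.65−1) ≈ 391.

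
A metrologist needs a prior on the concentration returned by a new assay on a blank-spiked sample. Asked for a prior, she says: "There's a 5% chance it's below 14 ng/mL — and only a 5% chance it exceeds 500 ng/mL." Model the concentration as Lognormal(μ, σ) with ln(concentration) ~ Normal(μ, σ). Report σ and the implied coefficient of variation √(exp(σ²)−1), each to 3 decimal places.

If T ~ Lognormal(μ,σ) then ln T ~ Normal(μ,σ), so the p-quantile of ln T is μ + z_p·σ.
ln(14) = 2.639 and ln(500) = 6.215; z_{0.05} = -1.645, z_{0.95} = 1.645.
σ = (6.215 − 2.639)/(1.645 − (-1.645)) = 1.087.
μ = 2.639 − (-1.645)·1.087 = 4.427.
CV = √(exp(σ²)−1) = √(exp(1.1813)−1) = 1.503.

σ ≈ 1.087, CV ≈ 1.503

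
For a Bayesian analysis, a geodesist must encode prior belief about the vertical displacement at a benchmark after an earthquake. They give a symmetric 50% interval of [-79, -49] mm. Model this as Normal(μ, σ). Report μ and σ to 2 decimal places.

A symmetric 50% interval runs μ ± z·σ with z = 0.6745.
Half-width = 15, so σ = 15/0.6745 = 22.24.
μ is the interval midpoint, -64.00.

μ = -64.00, σ = 22.24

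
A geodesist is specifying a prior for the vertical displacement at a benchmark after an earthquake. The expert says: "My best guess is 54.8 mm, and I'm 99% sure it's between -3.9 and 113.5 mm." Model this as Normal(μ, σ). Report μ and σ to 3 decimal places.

A symmetric 99% interval runs μ ± z·σ with z = 2.576.
Half-width = 58.7, so σ = 58.7/2.576 = 22.789.
μ is the stated best guess, 54.800.

μ = 54.800, σ = 22.789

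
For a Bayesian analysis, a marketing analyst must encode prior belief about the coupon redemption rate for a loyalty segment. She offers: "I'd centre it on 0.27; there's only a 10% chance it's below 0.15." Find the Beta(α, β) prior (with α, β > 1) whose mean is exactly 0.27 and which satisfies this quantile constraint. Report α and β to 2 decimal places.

With mean 0.27 fixed, write α = 0.27s, β = 0.73s where s = α+β.
Need P(θ < 0.15) = 0.1 under Beta(0.27s, 0.73s). Normal approximation: (q−m)/√(m(1−m)/s) ≈ z_{0.1} = -1.28, so s ≈ 0.27·0.73·(-1.28)²/(0.15−0.27)² = 22.5.
At s = 22.5: P(θ<0.15) ≈ 0.085. Adjusting to match 0.1 gives s ≈ 19.94.
So α = 0.27·19.94 ≈ 5.38, β = 0.73·19.94 ≈ 14.56.

α ≈ 5.38, β ≈ 14.56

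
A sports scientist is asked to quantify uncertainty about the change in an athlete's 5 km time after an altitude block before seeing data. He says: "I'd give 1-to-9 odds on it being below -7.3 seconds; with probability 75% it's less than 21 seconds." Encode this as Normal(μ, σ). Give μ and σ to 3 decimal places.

For Normal(μ,σ), the p-quantile is μ + z_p·σ. Here z_{0.1} = -1.282, z_{0.75} = 0.6745.
So -7.3 = μ − 1.282σ and 21 = μ + 0.6745σ.
Subtracting: σ = (21 − -7.3)/(0.6745 − (-1.282)) = 14.468.
Then μ = -7.3 − (-1.282)·14.468 = 11.241.

μ = 11.241, σ = 14.468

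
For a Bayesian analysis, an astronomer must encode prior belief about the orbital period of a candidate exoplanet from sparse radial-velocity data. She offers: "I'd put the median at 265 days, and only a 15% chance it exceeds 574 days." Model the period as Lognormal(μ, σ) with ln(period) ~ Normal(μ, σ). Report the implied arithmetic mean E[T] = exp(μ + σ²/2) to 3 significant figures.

If T ~ Lognormal(μ,σ) then ln T ~ Normal(μ,σ), so the p-quantile of ln T is μ + z_p·σ.
ln(265) = 5.58 and ln(574) = 6.353; z_{0.5} = 0, z_{0.85} = 1.036.
σ = (6.353 − 5.58)/(1.036 − (0)) = 0.746.
μ = 5.58 − (0)·0.746 = 5.580.
E[T] = exp(μ + σ²/2) = exp(5.580 + 0.2781) = 350 days.

E[T] ≈ 350 days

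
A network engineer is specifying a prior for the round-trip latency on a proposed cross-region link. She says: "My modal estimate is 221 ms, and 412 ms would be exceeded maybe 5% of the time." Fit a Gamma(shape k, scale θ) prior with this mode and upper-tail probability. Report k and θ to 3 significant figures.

k ≈ 8.17, θ ≈ 30.8

Gamma(k,θ) with k>1 has mode (k−1)θ, so θ = 221/(k−1).
Need P(X < 412) = 0.95 with θ tied to k this way. Start at k = 2, θ = 221: P(X<412) ≈ 0.556.
Too low — raise k to concentrate. Iterating converges to k ≈ 8.17.
Then θ = 221/(8.17−1) ≈ 30.8.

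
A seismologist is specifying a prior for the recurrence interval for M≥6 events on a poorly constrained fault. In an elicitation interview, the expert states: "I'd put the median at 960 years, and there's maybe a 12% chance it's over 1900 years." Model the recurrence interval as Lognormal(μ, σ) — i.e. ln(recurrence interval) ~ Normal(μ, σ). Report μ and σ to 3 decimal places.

If T ~ Lognormal(μ,σ) then ln T ~ Normal(μ,σ), so the p-quantile of ln T is μ + z_p·σ.
ln(960) = 6.867 and ln(1900) = 7.55; z_{0.5} = 0, z_{0.88} = 1.175.
σ = (7.55 − 6.867)/(1.175 − (0)) = 0.581.
μ = 6.867 − (0)·0.581 = 6.867.

μ ≈ 6.867, σ ≈ 0.581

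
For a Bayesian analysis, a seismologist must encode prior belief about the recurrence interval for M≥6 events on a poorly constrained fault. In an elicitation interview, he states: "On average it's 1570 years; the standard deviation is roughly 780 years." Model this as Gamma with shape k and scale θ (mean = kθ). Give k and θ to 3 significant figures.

k ≈ 4.05, θ ≈ 388

For Gamma(k, scale θ): mean = kθ, variance = kθ², so CV = 1/√k.
CV = SD/mean = 780/1570 = 0.4968, hence k = 1/CV² = 4.05.
Then θ = mean/k = 1570/4.05 = 388.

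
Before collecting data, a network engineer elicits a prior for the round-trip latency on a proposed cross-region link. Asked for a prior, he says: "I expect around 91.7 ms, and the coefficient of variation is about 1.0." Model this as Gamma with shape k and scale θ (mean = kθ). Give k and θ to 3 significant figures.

For Gamma(k, scale θ): mean = kθ, variance = kθ², so CV = 1/√k.
CV = 1.0, hence k = 1/CV² = 1.
Then θ = mean/k = 91.7/1 = 91.7.

k ≈ 1, θ ≈ 91.7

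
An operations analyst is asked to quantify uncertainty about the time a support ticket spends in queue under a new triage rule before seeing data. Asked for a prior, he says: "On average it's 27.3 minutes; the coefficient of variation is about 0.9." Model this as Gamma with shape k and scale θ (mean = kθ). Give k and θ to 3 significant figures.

For Gamma(k, scale θ): mean = kθ, variance = kθ², so CV = 1/√k.
CV = 0.9, hence k = 1/CV² = 1.23.
Then θ = mean/k = 27.3/1.23 = 22.1.

k ≈ 1.23, θ ≈ 22.1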